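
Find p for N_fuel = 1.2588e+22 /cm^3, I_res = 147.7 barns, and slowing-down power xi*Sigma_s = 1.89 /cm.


p = exp(-N * I * 1e-24 / (xi*Sigma_s))
p = exp(-1.2588e+22 * 147.7 * 1e-24 / 1.89)
p = 0.37391

0.37391


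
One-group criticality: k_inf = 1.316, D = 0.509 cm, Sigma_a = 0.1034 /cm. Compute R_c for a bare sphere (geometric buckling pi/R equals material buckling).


L^2 = D / Sigma_a = 0.509 / 0.1034 = 4.922631 cm^2
B_m^2 = (k_inf - 1) / L^2 = (1.316 - 1) / 4.922631 = 0.06419331 /cm^2
For a bare sphere: B_g = pi/R, so R_c = pi / sqrt(B_m^2)
R_c = pi / sqrt(0.06419331) = 12.400 cm

12.400


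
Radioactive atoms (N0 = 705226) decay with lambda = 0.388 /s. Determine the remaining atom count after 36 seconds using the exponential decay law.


N = N0 * exp(-lambda * t)
N = 705226 * exp(-0.388 * 36)
N = 0.60548

0.60548


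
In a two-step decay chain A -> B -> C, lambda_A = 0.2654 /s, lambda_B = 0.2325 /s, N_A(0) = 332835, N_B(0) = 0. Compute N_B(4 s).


N_B(t) = lambda_A * N_A0 / (lambda_B - lambda_A) * [exp(-lambda_A*t) - exp(-lambda_B*t)]
exp(-0.2654*4) = 0.3459019; exp(-0.2325*4) = 0.3945537
N_B = 0.2654 * 332835 / (0.2325 - 0.2654) * (0.3459019 - 0.3945537)
N_B = 130627

130627


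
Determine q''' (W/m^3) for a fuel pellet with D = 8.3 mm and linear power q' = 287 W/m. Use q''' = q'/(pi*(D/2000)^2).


r = D / 2 / 1000 = 8.3 / 2 / 1000 = 0.00415 m
q''' = q' / (pi * r^2)
q''' = 287 / (pi * 0.00415^2)
q''' = 5.3044e+06 W/m^3

5.3044e+06


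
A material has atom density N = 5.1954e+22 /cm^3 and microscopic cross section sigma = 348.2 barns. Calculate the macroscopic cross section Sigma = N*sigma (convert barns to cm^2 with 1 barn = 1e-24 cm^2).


Sigma = N * sigma_barns * 1e-24
Sigma = 5.1954e+22 * 348.2 * 1e-24
Sigma = 18.090 /cm

18.090


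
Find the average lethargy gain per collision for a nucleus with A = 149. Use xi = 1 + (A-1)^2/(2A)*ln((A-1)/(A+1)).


xi = 1 + (A-1)^2/(2A) * ln((A-1)/(A+1))
xi = 1 + (149-1)^2/(2*149) * ln((149-1)/(149 +1))
xi = 0.013363

0.013363


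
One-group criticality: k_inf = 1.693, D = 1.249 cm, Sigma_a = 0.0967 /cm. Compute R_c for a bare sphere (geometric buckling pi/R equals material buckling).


L^2 = D / Sigma_a = 1.249 / 0.0967 = 12.91624 cm^2
B_m^2 = (k_inf - 1) / L^2 = (1.693 - 1) / 12.91624 = 0.05365339 /cm^2
For a bare sphere: B_g = pi/R, so R_c = pi / sqrt(B_m^2)
R_c = pi / sqrt(0.05365339) = 13.563 cm

13.563


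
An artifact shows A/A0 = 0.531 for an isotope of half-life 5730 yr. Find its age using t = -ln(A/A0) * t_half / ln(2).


lambda = ln(2) / t_half = ln(2) / 5730 = 1.209681e-04 /yr
t = -ln(A/A0) / lambda
t = -ln(0.531) / 1.209681e-04
t = 5232.7 yr

5232.7


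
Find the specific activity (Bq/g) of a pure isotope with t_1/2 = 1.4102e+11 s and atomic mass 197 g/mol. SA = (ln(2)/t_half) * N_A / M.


lambda = ln(2) / t_half = ln(2) / 1.4102e+11 = 4.915240e-12 /s
SA = lambda * N_A / M
SA = 4.915240e-12 * 6.022e23 / 197
SA = 1.5025e+10 Bq/g

1.5025e+10


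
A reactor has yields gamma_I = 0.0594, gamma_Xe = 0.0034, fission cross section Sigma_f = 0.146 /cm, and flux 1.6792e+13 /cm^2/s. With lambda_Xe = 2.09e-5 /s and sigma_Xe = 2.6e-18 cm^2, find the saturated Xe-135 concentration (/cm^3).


Xe_eq = (gamma_I + gamma_Xe) * Sigma_f * phi / (lambda_Xe + sigma_Xe * phi)
Numerator = (0.0594 + 0.0034) * 0.146 * 1.6792e+13 = 1.539625e+11
Denominator = 2.09e-5 + 2.6e-18 * 1.6792e+13 = 6.455920e-05
Xe_eq = 1.539625e+11 / 6.455920e-05 = 2.3848e+15 /cm^3

2.3848e+15


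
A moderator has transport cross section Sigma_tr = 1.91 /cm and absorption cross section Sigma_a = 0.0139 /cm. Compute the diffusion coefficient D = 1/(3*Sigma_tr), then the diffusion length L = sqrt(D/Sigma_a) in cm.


D = 1 / (3 * Sigma_tr) = 1 / (3 * 1.91) = 0.1745201 cm
L = sqrt(D / Sigma_a)
L = sqrt(0.1745201 / 0.0139)
L = 3.5434 cm

3.5434


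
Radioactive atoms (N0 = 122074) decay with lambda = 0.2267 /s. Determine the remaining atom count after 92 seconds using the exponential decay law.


N = N0 * exp(-lambda * t)
N = 122074 * exp(-0.2267 * 92)
N = 1.0686e-04

1.0686e-04


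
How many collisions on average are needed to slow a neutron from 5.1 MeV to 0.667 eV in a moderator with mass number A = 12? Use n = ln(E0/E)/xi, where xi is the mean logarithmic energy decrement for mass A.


xi = 1 + (A-1)^2/(2A)*ln((A-1)/(A+1)) = 0.1577690 (for A = 12)
n = ln(E0/E) / xi
n = ln(5.1e6 / 0.667) / 0.1577690
n = ln(7.646177e+06) / 0.1577690 = 100.46

100.46


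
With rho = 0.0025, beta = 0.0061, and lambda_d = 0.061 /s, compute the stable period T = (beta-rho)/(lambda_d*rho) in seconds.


T = (beta - rho) / (lambda_d * rho)
T = (0.0061 - 0.0025) / (0.061 * 0.0025)
T = 23.607 s

23.607


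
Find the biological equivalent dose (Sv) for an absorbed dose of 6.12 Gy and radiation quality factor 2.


H = D * Q
H = 6.12 * 2
H = 12.240 Sv

12.240


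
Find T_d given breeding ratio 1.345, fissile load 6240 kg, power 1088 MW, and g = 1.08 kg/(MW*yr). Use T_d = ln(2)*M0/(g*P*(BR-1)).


Breeding gain G = BR - 1 = 1.345 - 1 = 0.345
Fissile production rate = g * P * G = 1.08 * 1088 * 0.345 = 405.3888 kg/yr
T_d = ln(2) * M0 / (g * P * G)
T_d = ln(2) * 6240 / 405.3888 = 10.669 yr

10.669


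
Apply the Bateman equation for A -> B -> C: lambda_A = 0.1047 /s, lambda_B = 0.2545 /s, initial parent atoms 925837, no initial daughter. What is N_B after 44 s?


N_B(t) = lambda_A * N_A0 / (lambda_B - lambda_A) * [exp(-lambda_A*t) - exp(-lambda_B*t)]
exp(-0.1047*44) = 0.009983715; exp(-0.2545*44) = 1.370157e-05
N_B = 0.1047 * 925837 / (0.2545 - 0.1047) * (0.009983715 - 1.370157e-05)
N_B = 6451.6

6451.6


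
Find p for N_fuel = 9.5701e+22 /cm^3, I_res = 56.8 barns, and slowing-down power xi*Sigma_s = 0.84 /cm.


p = exp(-N * I * 1e-24 / (xi*Sigma_s))
p = exp(-9.5701e+22 * 56.8 * 1e-24 / 0.84)
p = 0.0015474

0.0015474


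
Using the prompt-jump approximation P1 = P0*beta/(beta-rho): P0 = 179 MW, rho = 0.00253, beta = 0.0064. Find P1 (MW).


P1/P0 = beta / (beta - rho)
P1/P0 = 0.0064 / (0.0064 - 0.00253) = 1.653747
P1 = 179 * 1.653747 = 296.02 MW

296.02


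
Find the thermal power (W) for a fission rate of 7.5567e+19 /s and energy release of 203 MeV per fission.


P = fission_rate * E_MeV * 1.602e-13
P = 7.5567e+19 * 203 * 1.602e-13
P = 2.4575e+09 W

2.4575e+09


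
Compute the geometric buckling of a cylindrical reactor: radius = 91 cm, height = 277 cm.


B^2 = (2.405/R)^2 + (pi/H)^2
B^2 = (2.405/91)^2 + (pi/277)^2
B^2 = 8.2710e-04 /cm^2

8.2710e-04


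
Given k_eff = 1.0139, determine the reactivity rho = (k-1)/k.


rho = (k_eff - 1) / k_eff
rho = (1.0139 - 1) / 1.0139
rho = 0.013709

0.013709


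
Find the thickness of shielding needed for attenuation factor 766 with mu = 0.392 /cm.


x = ln(factor) / mu
x = ln(766) / 0.392
x = 16.942 cm

16.942


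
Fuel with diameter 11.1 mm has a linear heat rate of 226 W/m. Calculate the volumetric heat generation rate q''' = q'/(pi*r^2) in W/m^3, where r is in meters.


r = D / 2 / 1000 = 11.1 / 2 / 1000 = 0.00555 m
q''' = q' / (pi * r^2)
q''' = 226 / (pi * 0.00555^2)
q''' = 2.3355e+06 W/m^3

2.3355e+06


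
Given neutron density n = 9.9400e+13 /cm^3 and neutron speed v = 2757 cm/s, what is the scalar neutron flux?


phi = n * v
phi = 9.9400e+13 * 2757
phi = 2.7405e+17 /cm^2/s

2.7405e+17


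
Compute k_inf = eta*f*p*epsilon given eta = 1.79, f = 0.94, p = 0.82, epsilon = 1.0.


k_inf = eta * f * p * epsilon
k_inf = 1.79 * 0.94 * 0.82 * 1.0
k_inf = 1.3797

1.3797


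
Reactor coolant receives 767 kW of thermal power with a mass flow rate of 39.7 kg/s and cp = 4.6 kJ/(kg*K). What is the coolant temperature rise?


dT = Q / (m_dot * cp)
dT = 767 / (39.7 * 4.6)
dT = 4.2000 C

4.2000


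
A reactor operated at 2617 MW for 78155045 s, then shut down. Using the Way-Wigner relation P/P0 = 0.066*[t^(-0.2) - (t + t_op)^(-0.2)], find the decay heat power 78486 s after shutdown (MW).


P/P0 = 0.066 * [t^(-0.2) - (t + t_op)^(-0.2)]
P/P0 = 0.066 * [78486^(-0.2) - (78486 + 78155045)^(-0.2)]
P/P0 = 0.066 * [0.1049643 - 0.02638283] = 0.005186377
P = 2617 * 0.005186377 = 13.573 MW

13.573


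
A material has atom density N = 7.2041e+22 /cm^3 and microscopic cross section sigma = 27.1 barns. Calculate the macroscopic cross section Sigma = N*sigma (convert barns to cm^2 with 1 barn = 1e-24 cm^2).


Sigma = N * sigma_barns * 1e-24
Sigma = 7.2041e+22 * 27.1 * 1e-24
Sigma = 1.9523 /cm

1.9523


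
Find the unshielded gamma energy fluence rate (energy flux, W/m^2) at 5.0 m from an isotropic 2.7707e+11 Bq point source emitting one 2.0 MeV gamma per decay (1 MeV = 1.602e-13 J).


psi = A * E * 1.602e-13 / (4*pi*r^2)
psi = 2.7707e+11 * 2.0 * 1.602e-13 / (4*pi*5.0^2)
psi = 2.8257e-04 W/m^2

2.8257e-04


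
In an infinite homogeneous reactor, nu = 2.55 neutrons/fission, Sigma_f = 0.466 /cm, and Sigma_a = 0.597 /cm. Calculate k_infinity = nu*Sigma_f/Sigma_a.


k_inf = nu * Sigma_f / Sigma_a
k_inf = 2.55 * 0.466 / 0.597
k_inf = 1.9905

1.9905


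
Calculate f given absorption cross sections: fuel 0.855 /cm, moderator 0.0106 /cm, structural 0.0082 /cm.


f = Sigma_a_fuel / (Sigma_a_fuel + Sigma_a_mod + Sigma_a_other)
f = 0.855 / (0.855 + 0.0106 + 0.0082)
f = 0.97848

0.97848


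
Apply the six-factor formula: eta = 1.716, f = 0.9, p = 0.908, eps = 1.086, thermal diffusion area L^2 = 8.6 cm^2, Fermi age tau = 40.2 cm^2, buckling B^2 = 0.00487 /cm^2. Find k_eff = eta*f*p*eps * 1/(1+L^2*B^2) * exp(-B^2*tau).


k_inf = eta*f*p*eps = 1.716*0.9*0.908*1.086 = 1.522914
P_TNL = 1/(1 + L^2*B^2) = 1/(1 + 8.6*0.00487) = 0.9598016
P_FNL = exp(-B^2*tau) = exp(-0.00487*40.2) = 0.8221980
k_eff = k_inf * P_TNL * P_FNL = 1.522914 * 0.9598016 * 0.8221980
k_eff = 1.2018

1.2018


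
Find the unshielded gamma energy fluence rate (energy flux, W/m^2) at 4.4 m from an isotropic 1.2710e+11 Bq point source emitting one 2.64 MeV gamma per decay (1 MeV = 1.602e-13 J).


psi = A * E * 1.602e-13 / (4*pi*r^2)
psi = 1.2710e+11 * 2.64 * 1.602e-13 / (4*pi*4.4^2)
psi = 2.2095e-04 W/m^2

2.2095e-04


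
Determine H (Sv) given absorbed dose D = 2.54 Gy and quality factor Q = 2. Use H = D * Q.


H = D * Q
H = 2.54 * 2
H = 5.0800 Sv

5.0800


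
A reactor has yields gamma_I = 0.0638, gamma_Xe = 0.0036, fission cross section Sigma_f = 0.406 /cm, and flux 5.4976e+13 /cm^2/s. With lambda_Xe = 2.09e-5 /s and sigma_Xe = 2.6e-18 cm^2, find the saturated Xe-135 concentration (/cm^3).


Xe_eq = (gamma_I + gamma_Xe) * Sigma_f * phi / (lambda_Xe + sigma_Xe * phi)
Numerator = (0.0638 + 0.0036) * 0.406 * 5.4976e+13 = 1.504385e+12
Denominator = 2.09e-5 + 2.6e-18 * 5.4976e+13 = 1.638376e-04
Xe_eq = 1.504385e+12 / 1.638376e-04 = 9.1822e+15 /cm^3

9.1822e+15


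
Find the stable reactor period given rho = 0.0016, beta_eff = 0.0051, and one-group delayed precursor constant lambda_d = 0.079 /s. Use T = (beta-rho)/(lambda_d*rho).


T = (beta - rho) / (lambda_d * rho)
T = (0.0051 - 0.0016) / (0.079 * 0.0016)
T = 27.690 s

27.690


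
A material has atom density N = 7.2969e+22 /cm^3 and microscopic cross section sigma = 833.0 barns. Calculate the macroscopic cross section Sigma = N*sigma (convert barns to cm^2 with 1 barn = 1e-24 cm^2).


Sigma = N * sigma_barns * 1e-24
Sigma = 7.2969e+22 * 833.0 * 1e-24
Sigma = 60.783 /cm

60.783


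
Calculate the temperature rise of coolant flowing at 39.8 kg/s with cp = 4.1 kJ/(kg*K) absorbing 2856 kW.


dT = Q / (m_dot * cp)
dT = 2856 / (39.8 * 4.1)
dT = 17.502 C

17.502


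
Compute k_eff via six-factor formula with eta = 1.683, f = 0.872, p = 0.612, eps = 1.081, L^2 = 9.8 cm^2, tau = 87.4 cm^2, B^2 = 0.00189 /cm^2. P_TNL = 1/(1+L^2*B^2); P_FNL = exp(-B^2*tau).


k_inf = eta*f*p*eps = 1.683*0.872*0.612*1.081 = 0.9709072
P_TNL = 1/(1 + L^2*B^2) = 1/(1 + 9.8*0.00189) = 0.9818148
P_FNL = exp(-B^2*tau) = exp(-0.00189*87.4) = 0.8477360
k_eff = k_inf * P_TNL * P_FNL = 0.9709072 * 0.9818148 * 0.8477360
k_eff = 0.80811

0.80811


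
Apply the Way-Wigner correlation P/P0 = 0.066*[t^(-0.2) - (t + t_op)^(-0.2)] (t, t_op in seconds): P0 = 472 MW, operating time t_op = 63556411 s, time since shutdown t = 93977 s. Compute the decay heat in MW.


P/P0 = 0.066 * [t^(-0.2) - (t + t_op)^(-0.2)]
P/P0 = 0.066 * [93977^(-0.2) - (93977 + 63556411)^(-0.2)]
P/P0 = 0.066 * [0.1012502 - 0.02749412] = 0.004867901
P = 472 * 0.004867901 = 2.2976 MW

2.2976


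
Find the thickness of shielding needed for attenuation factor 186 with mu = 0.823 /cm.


x = ln(factor) / mu
x = ln(186) / 0.823
x = 6.3496 cm

6.3496


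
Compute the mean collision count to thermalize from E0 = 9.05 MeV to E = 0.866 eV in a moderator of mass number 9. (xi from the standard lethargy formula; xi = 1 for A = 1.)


xi = 1 + (A-1)^2/(2A)*ln((A-1)/(A+1)) = 0.2066007 (for A = 9)
n = ln(E0/E) / xi
n = ln(9.05e6 / 0.866) / 0.2066007
n = ln(1.045035e+07) / 0.2066007 = 78.229

78.229


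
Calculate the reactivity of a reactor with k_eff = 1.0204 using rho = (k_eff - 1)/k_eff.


rho = (k_eff - 1) / k_eff
rho = (1.0204 - 1) / 1.0204
rho = 0.019992

0.019992


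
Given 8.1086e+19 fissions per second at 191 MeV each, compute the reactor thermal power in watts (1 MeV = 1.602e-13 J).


P = fission_rate * E_MeV * 1.602e-13
P = 8.1086e+19 * 191 * 1.602e-13
P = 2.4811e+09 W

2.4811e+09


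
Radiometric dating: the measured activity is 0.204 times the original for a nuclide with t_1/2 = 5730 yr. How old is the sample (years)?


lambda = ln(2) / t_half = ln(2) / 5730 = 1.209681e-04 /yr
t = -ln(A/A0) / lambda
t = -ln(0.204) / 1.209681e-04
t = 13141 yr

13141


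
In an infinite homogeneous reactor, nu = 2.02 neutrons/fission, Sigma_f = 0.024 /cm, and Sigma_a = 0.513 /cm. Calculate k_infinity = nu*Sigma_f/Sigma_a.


k_inf = nu * Sigma_f / Sigma_a
k_inf = 2.02 * 0.024 / 0.513
k_inf = 0.094503

0.094503


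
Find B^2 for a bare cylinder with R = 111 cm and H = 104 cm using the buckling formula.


B^2 = (2.405/R)^2 + (pi/H)^2
B^2 = (2.405/111)^2 + (pi/104)^2
B^2 = 0.0013819 /cm^2

0.0013819


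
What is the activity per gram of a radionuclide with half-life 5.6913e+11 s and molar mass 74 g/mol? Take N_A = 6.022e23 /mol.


lambda = ln(2) / t_half = ln(2) / 5.6913e+11 = 1.217907e-12 /s
SA = lambda * N_A / M
SA = 1.217907e-12 * 6.022e23 / 74
SA = 9.9111e+09 Bq/g

9.9111e+09


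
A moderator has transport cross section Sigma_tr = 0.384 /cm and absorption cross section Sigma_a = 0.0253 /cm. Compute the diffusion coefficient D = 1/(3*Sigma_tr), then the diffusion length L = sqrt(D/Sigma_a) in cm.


D = 1 / (3 * Sigma_tr) = 1 / (3 * 0.384) = 0.8680556 cm
L = sqrt(D / Sigma_a)
L = sqrt(0.8680556 / 0.0253)
L = 5.8575 cm

5.8575


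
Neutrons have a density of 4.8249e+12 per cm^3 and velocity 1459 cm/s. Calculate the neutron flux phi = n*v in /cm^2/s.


phi = n * v
phi = 4.8249e+12 * 1459
phi = 7.0395e+15 /cm^2/s

7.0395e+15


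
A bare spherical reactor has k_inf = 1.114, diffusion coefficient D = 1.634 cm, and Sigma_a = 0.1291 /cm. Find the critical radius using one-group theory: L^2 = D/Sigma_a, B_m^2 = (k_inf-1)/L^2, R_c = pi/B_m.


L^2 = D / Sigma_a = 1.634 / 0.1291 = 12.65686 cm^2
B_m^2 = (k_inf - 1) / L^2 = (1.114 - 1) / 12.65686 = 0.009006973 /cm^2
For a bare sphere: B_g = pi/R, so R_c = pi / sqrt(B_m^2)
R_c = pi / sqrt(0.009006973) = 33.102 cm

33.102


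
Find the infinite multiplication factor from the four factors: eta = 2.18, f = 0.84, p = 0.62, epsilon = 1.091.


k_inf = eta * f * p * epsilon
k_inf = 2.18 * 0.84 * 0.62 * 1.091
k_inf = 1.2387

1.2387


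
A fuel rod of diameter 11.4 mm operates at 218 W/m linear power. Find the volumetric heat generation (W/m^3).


r = D / 2 / 1000 = 11.4 / 2 / 1000 = 0.0057 m
q''' = q' / (pi * r^2)
q''' = 218 / (pi * 0.0057^2)
q''' = 2.1358e+06 W/m^3

2.1358e+06


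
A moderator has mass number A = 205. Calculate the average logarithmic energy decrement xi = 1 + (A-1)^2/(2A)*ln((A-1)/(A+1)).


xi = 1 + (A-1)^2/(2A) * ln((A-1)/(A+1))
xi = 1 + (205-1)^2/(2*205) * ln((205-1)/(205 +1))
xi = 0.0097244

0.0097244


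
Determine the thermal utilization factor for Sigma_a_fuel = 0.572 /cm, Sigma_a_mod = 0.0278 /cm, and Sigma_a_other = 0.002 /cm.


f = Sigma_a_fuel / (Sigma_a_fuel + Sigma_a_mod + Sigma_a_other)
f = 0.572 / (0.572 + 0.0278 + 0.002)
f = 0.95048

0.95048


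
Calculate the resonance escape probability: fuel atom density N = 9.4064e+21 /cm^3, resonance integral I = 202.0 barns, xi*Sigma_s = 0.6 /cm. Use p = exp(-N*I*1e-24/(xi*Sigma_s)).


p = exp(-N * I * 1e-24 / (xi*Sigma_s))
p = exp(-9.4064e+21 * 202.0 * 1e-24 / 0.6)
p = 0.042137

0.042137


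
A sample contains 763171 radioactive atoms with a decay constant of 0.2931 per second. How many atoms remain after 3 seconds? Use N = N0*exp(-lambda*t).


N = N0 * exp(-lambda * t)
N = 763171 * exp(-0.2931 * 3)
N = 316772

316772


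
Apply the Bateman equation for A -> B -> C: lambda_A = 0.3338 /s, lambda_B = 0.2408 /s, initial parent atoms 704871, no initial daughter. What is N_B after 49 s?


N_B(t) = lambda_A * N_A0 / (lambda_B - lambda_A) * [exp(-lambda_A*t) - exp(-lambda_B*t)]
exp(-0.3338*49) = 7.881204e-08; exp(-0.2408*49) = 7.510564e-06
N_B = 0.3338 * 704871 / (0.2408 - 0.3338) * (7.881204e-08 - 7.510564e-06)
N_B = 18.802

18.802


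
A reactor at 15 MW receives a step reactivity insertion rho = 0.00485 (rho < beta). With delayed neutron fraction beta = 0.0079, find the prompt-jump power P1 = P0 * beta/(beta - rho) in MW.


P1/P0 = beta / (beta - rho)
P1/P0 = 0.0079 / (0.0079 - 0.00485) = 2.590164
P1 = 15 * 2.590164 = 38.852 MW

38.852


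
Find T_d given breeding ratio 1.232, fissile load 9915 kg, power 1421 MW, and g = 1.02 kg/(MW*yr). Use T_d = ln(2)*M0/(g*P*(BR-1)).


Breeding gain G = BR - 1 = 1.232 - 1 = 0.232
Fissile production rate = g * P * G = 1.02 * 1421 * 0.232 = 336.26544 kg/yr
T_d = ln(2) * M0 / (g * P * G)
T_d = ln(2) * 9915 / 336.26544 = 20.438 yr

20.438


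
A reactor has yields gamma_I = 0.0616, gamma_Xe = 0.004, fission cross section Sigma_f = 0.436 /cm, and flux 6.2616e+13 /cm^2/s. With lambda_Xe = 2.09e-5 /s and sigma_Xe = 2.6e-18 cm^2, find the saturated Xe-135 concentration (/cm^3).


Xe_eq = (gamma_I + gamma_Xe) * Sigma_f * phi / (lambda_Xe + sigma_Xe * phi)
Numerator = (0.0616 + 0.004) * 0.436 * 6.2616e+13 = 1.790918e+12
Denominator = 2.09e-5 + 2.6e-18 * 6.2616e+13 = 1.837016e-04
Xe_eq = 1.790918e+12 / 1.837016e-04 = 9.7491e+15 /cm^3

9.7491e+15


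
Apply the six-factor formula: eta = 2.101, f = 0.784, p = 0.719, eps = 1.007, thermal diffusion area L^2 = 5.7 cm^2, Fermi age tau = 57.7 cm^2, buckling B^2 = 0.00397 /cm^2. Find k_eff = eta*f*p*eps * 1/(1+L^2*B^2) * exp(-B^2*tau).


k_inf = eta*f*p*eps = 2.101*0.784*0.719*1.007 = 1.192616
P_TNL = 1/(1 + L^2*B^2) = 1/(1 + 5.7*0.00397) = 0.9778717
P_FNL = exp(-B^2*tau) = exp(-0.00397*57.7) = 0.7952737
k_eff = k_inf * P_TNL * P_FNL = 1.192616 * 0.9778717 * 0.7952737
k_eff = 0.92747

0.92747


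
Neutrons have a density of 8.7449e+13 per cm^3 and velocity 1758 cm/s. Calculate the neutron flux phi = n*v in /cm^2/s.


phi = n * v
phi = 8.7449e+13 * 1758
phi = 1.5374e+17 /cm^2/s

1.5374e+17


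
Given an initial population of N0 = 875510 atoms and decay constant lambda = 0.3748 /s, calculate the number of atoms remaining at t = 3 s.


N = N0 * exp(-lambda * t)
N = 875510 * exp(-0.3748 * 3)
N = 284407

284407


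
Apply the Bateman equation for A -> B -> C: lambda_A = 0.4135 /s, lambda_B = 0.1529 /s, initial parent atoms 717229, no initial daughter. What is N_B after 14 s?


N_B(t) = lambda_A * N_A0 / (lambda_B - lambda_A) * [exp(-lambda_A*t) - exp(-lambda_B*t)]
exp(-0.4135*14) = 0.003061042; exp(-0.1529*14) = 0.1175843
N_B = 0.4135 * 717229 / (0.1529 - 0.4135) * (0.003061042 - 0.1175843)
N_B = 130332

130332


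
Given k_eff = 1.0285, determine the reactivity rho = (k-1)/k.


rho = (k_eff - 1) / k_eff
rho = (1.0285 - 1) / 1.0285
rho = 0.027710

0.027710


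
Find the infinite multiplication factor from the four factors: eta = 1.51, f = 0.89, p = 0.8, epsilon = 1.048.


k_inf = eta * f * p * epsilon
k_inf = 1.51 * 0.89 * 0.8 * 1.048
k_inf = 1.1267

1.1267


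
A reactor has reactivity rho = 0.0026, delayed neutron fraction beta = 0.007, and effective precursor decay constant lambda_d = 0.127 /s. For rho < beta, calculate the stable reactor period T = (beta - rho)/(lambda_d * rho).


T = (beta - rho) / (lambda_d * rho)
T = (0.007 - 0.0026) / (0.127 * 0.0026)
T = 13.325 s

13.325


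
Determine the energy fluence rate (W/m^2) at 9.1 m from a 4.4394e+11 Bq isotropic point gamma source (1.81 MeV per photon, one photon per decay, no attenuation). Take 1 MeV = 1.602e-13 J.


psi = A * E * 1.602e-13 / (4*pi*r^2)
psi = 4.4394e+11 * 1.81 * 1.602e-13 / (4*pi*9.1^2)
psi = 1.2370e-04 W/m^2

1.2370e-04


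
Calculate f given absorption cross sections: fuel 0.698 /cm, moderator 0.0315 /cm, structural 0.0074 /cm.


f = Sigma_a_fuel / (Sigma_a_fuel + Sigma_a_mod + Sigma_a_other)
f = 0.698 / (0.698 + 0.0315 + 0.0074)
f = 0.94721

0.94721


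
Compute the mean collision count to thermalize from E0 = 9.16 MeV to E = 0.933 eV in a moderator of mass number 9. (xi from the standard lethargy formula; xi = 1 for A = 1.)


xi = 1 + (A-1)^2/(2A)*ln((A-1)/(A+1)) = 0.2066007 (for A = 9)
n = ln(E0/E) / xi
n = ln(9.16e6 / 0.933) / 0.2066007
n = ln(9.817792e+06) / 0.2066007 = 77.927

77.927


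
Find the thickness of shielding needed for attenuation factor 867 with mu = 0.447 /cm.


x = ln(factor) / mu
x = ln(867) / 0.447
x = 15.134 cm

15.134


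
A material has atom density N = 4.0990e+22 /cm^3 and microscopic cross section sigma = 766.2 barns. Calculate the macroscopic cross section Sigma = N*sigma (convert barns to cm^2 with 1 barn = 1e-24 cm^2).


Sigma = N * sigma_barns * 1e-24
Sigma = 4.0990e+22 * 766.2 * 1e-24
Sigma = 31.407 /cm

31.407


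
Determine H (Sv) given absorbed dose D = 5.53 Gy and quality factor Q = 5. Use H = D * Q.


H = D * Q
H = 5.53 * 5
H = 27.650 Sv

27.650


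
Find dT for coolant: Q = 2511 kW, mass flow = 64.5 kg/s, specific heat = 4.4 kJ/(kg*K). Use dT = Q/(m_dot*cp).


dT = Q / (m_dot * cp)
dT = 2511 / (64.5 * 4.4)
dT = 8.8478 C

8.8478


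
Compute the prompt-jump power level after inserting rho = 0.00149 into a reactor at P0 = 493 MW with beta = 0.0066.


P1/P0 = beta / (beta - rho)
P1/P0 = 0.0066 / (0.0066 - 0.00149) = 1.291585
P1 = 493 * 1.291585 = 636.75 MW

636.75


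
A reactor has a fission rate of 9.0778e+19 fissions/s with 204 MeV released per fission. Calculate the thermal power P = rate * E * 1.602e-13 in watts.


P = fission_rate * E_MeV * 1.602e-13
P = 9.0778e+19 * 204 * 1.602e-13
P = 2.9667e+09 W

2.9667e+09


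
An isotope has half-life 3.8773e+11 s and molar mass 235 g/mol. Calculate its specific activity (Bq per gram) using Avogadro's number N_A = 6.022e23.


lambda = ln(2) / t_half = ln(2) / 3.8773e+11 = 1.787706e-12 /s
SA = lambda * N_A / M
SA = 1.787706e-12 * 6.022e23 / 235
SA = 4.5811e+09 Bq/g

4.5811e+09


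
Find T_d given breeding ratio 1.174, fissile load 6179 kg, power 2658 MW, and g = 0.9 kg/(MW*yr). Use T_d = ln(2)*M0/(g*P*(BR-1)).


Breeding gain G = BR - 1 = 1.174 - 1 = 0.174
Fissile production rate = g * P * G = 0.9 * 2658 * 0.174 = 416.2428 kg/yr
T_d = ln(2) * M0 / (g * P * G)
T_d = ln(2) * 6179 / 416.2428 = 10.290 yr

10.290


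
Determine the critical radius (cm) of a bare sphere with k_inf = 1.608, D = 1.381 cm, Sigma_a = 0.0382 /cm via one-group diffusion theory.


L^2 = D / Sigma_a = 1.381 / 0.0382 = 36.15183 cm^2
B_m^2 = (k_inf - 1) / L^2 = (1.608 - 1) / 36.15183 = 0.01681796 /cm^2
For a bare sphere: B_g = pi/R, so R_c = pi / sqrt(B_m^2)
R_c = pi / sqrt(0.01681796) = 24.225 cm

24.225


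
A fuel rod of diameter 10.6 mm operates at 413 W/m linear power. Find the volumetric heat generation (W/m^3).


r = D / 2 / 1000 = 10.6 / 2 / 1000 = 0.0053 m
q''' = q' / (pi * r^2)
q''' = 413 / (pi * 0.0053^2)
q''' = 4.6800e+06 W/m^3

4.6800e+06


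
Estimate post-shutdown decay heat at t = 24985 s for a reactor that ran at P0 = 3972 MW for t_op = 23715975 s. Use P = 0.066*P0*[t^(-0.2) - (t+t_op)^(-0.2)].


P/P0 = 0.066 * [t^(-0.2) - (t + t_op)^(-0.2)]
P/P0 = 0.066 * [24985^(-0.2) - (24985 + 23715975)^(-0.2)]
P/P0 = 0.066 * [0.1319666 - 0.03348886] = 0.006499531
P = 3972 * 0.006499531 = 25.816 MW

25.816


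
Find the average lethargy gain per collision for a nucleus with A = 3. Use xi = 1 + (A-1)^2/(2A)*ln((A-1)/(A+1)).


xi = 1 + (A-1)^2/(2A) * ln((A-1)/(A+1))
xi = 1 + (3-1)^2/(2*3) * ln((3-1)/(3 +1))
xi = 0.53790

0.53790


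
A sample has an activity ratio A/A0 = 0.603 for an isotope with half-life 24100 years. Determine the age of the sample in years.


lambda = ln(2) / t_half = ln(2) / 24100 = 2.876129e-05 /yr
t = -ln(A/A0) / lambda
t = -ln(0.603) / 2.876129e-05
t = 17587 yr

17587


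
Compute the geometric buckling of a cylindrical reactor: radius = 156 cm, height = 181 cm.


B^2 = (2.405/R)^2 + (pi/H)^2
B^2 = (2.405/156)^2 + (pi/181)^2
B^2 = 5.3893e-04 /cm^2

5.3893e-04


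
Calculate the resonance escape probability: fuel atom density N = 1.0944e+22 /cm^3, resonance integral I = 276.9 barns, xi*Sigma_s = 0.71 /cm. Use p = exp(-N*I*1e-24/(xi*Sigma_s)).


p = exp(-N * I * 1e-24 / (xi*Sigma_s))
p = exp(-1.0944e+22 * 276.9 * 1e-24 / 0.71)
p = 0.014008

0.014008


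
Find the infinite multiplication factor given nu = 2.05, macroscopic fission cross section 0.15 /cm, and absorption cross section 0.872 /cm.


k_inf = nu * Sigma_f / Sigma_a
k_inf = 2.05 * 0.15 / 0.872
k_inf = 0.35264

0.35264


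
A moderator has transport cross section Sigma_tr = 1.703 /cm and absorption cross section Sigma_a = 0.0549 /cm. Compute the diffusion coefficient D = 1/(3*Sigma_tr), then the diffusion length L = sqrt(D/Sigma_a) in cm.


D = 1 / (3 * Sigma_tr) = 1 / (3 * 1.703) = 0.1957330 cm
L = sqrt(D / Sigma_a)
L = sqrt(0.1957330 / 0.0549)
L = 1.8882 cm

1.8882


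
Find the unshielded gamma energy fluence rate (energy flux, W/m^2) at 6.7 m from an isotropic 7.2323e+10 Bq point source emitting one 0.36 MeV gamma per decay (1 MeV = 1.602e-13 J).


psi = A * E * 1.602e-13 / (4*pi*r^2)
psi = 7.2323e+10 * 0.36 * 1.602e-13 / (4*pi*6.7^2)
psi = 7.3940e-06 W/m^2

7.3940e-06


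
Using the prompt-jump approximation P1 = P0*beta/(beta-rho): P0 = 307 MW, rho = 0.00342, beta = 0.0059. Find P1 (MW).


P1/P0 = beta / (beta - rho)
P1/P0 = 0.0059 / (0.0059 - 0.00342) = 2.379032
P1 = 307 * 2.379032 = 730.36 MW

730.36


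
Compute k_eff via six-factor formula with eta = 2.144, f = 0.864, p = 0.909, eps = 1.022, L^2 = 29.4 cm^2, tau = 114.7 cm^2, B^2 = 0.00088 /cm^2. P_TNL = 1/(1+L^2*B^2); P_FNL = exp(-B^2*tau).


k_inf = eta*f*p*eps = 2.144*0.864*0.909*1.022 = 1.720891
P_TNL = 1/(1 + L^2*B^2) = 1/(1 + 29.4*0.00088) = 0.9747805
P_FNL = exp(-B^2*tau) = exp(-0.00088*114.7) = 0.9039909
k_eff = k_inf * P_TNL * P_FNL = 1.720891 * 0.9747805 * 0.9039909
k_eff = 1.5164

1.5164


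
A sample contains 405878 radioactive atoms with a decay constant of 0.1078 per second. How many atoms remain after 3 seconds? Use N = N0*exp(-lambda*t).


N = N0 * exp(-lambda * t)
N = 405878 * exp(-0.1078 * 3)
N = 293728

293728


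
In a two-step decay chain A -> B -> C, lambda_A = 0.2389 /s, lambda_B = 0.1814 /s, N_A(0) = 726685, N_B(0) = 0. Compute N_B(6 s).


N_B(t) = lambda_A * N_A0 / (lambda_B - lambda_A) * [exp(-lambda_A*t) - exp(-lambda_B*t)]
exp(-0.2389*6) = 0.2384967; exp(-0.1814*6) = 0.3367549
N_B = 0.2389 * 726685 / (0.1814 - 0.2389) * (0.2384967 - 0.3367549)
N_B = 296663

296663


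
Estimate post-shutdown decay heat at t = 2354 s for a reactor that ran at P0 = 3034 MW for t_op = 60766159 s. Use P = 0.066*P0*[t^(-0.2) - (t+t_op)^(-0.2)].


P/P0 = 0.066 * [t^(-0.2) - (t + t_op)^(-0.2)]
P/P0 = 0.066 * [2354^(-0.2) - (2354 + 60766159)^(-0.2)]
P/P0 = 0.066 * [0.2116600 - 0.02775008] = 0.01213805
P = 3034 * 0.01213805 = 36.827 MW

36.827


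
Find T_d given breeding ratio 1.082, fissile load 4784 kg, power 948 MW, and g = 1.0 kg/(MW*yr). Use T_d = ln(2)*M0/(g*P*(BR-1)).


Breeding gain G = BR - 1 = 1.082 - 1 = 0.082
Fissile production rate = g * P * G = 1.0 * 948 * 0.082 = 77.736 kg/yr
T_d = ln(2) * M0 / (g * P * G)
T_d = ln(2) * 4784 / 77.736 = 42.657 yr

42.657


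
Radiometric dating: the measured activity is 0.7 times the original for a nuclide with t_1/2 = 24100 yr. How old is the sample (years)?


lambda = ln(2) / t_half = ln(2) / 24100 = 2.876129e-05 /yr
t = -ln(A/A0) / lambda
t = -ln(0.7) / 2.876129e-05
t = 12401 yr

12401


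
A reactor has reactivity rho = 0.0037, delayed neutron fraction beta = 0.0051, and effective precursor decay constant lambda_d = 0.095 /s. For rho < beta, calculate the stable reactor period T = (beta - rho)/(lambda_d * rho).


T = (beta - rho) / (lambda_d * rho)
T = (0.0051 - 0.0037) / (0.095 * 0.0037)
T = 3.9829 s

3.9829


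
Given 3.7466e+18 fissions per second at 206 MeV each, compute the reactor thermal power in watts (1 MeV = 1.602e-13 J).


P = fission_rate * E_MeV * 1.602e-13
P = 3.7466e+18 * 206 * 1.602e-13
P = 1.2364e+08 W

1.2364e+08


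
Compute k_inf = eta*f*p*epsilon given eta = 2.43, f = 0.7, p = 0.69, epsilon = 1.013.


k_inf = eta * f * p * epsilon
k_inf = 2.43 * 0.7 * 0.69 * 1.013
k_inf = 1.1889

1.1889


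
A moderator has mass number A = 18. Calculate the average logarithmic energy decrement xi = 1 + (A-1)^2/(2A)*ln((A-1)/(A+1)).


xi = 1 + (A-1)^2/(2A) * ln((A-1)/(A+1))
xi = 1 + (18-1)^2/(2*18) * ln((18-1)/(18 +1))
xi = 0.10711

0.10711


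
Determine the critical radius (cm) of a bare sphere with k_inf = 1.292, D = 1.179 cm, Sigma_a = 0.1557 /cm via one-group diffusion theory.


L^2 = D / Sigma_a = 1.179 / 0.1557 = 7.572254 cm^2
B_m^2 = (k_inf - 1) / L^2 = (1.292 - 1) / 7.572254 = 0.03856183 /cm^2
For a bare sphere: B_g = pi/R, so R_c = pi / sqrt(B_m^2)
R_c = pi / sqrt(0.03856183) = 15.998 cm

15.998


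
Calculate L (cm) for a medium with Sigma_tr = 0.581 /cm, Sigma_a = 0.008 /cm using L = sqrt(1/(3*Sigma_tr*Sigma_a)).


D = 1 / (3 * Sigma_tr) = 1 / (3 * 0.581) = 0.5737235 cm
L = sqrt(D / Sigma_a)
L = sqrt(0.5737235 / 0.008)
L = 8.4685 cm

8.4685


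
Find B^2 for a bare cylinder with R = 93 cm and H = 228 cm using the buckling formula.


B^2 = (2.405/R)^2 + (pi/H)^2
B^2 = (2.405/93)^2 + (pi/228)^2
B^2 = 8.5861e-04 /cm^2

8.5861e-04


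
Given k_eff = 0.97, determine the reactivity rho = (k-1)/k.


rho = (k_eff - 1) / k_eff
rho = (0.97 - 1) / 0.97
rho = -0.030928

-0.030928


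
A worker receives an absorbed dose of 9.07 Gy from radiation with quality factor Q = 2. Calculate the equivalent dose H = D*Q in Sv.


H = D * Q
H = 9.07 * 2
H = 18.140 Sv

18.140


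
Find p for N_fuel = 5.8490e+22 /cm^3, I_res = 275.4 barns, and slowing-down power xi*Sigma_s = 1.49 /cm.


p = exp(-N * I * 1e-24 / (xi*Sigma_s))
p = exp(-5.8490e+22 * 275.4 * 1e-24 / 1.49)
p = 2.0180e-05

2.0180e-05


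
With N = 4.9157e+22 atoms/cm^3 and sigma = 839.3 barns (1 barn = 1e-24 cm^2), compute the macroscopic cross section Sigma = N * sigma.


Sigma = N * sigma_barns * 1e-24
Sigma = 4.9157e+22 * 839.3 * 1e-24
Sigma = 41.257 /cm

41.257


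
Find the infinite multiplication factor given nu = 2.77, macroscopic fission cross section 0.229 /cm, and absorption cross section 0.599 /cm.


k_inf = nu * Sigma_f / Sigma_a
k_inf = 2.77 * 0.229 / 0.599
k_inf = 1.0590

1.0590


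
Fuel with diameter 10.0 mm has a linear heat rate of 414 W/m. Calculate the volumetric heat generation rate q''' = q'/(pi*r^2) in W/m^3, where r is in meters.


r = D / 2 / 1000 = 10.0 / 2 / 1000 = 0.005 m
q''' = q' / (pi * r^2)
q''' = 414 / (pi * 0.005^2)
q''' = 5.2712e+06 W/m^3

5.2712e+06


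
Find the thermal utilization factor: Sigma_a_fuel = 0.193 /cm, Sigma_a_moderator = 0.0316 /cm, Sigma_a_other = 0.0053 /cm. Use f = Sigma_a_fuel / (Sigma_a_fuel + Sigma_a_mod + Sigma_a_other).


f = Sigma_a_fuel / (Sigma_a_fuel + Sigma_a_mod + Sigma_a_other)
f = 0.193 / (0.193 + 0.0316 + 0.0053)
f = 0.83950

0.83950


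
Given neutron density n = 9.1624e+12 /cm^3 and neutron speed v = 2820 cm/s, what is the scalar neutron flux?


phi = n * v
phi = 9.1624e+12 * 2820
phi = 2.5838e+16 /cm^2/s

2.5838e+16


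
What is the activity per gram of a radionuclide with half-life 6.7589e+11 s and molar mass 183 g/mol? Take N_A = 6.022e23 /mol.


lambda = ln(2) / t_half = ln(2) / 6.7589e+11 = 1.025533e-12 /s
SA = lambda * N_A / M
SA = 1.025533e-12 * 6.022e23 / 183
SA = 3.3747e+09 Bq/g

3.3747e+09


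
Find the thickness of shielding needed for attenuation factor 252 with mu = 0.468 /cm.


x = ln(factor) / mu
x = ln(252) / 0.468
x = 11.815 cm

11.815


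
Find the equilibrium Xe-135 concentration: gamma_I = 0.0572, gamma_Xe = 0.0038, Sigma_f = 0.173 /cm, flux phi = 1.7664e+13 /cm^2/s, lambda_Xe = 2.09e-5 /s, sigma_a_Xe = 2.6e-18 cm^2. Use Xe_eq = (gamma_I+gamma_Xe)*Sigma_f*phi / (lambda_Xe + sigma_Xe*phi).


Xe_eq = (gamma_I + gamma_Xe) * Sigma_f * phi / (lambda_Xe + sigma_Xe * phi)
Numerator = (0.0572 + 0.0038) * 0.173 * 1.7664e+13 = 1.864082e+11
Denominator = 2.09e-5 + 2.6e-18 * 1.7664e+13 = 6.682640e-05
Xe_eq = 1.864082e+11 / 6.682640e-05 = 2.7894e+15 /cm^3

2.7894e+15


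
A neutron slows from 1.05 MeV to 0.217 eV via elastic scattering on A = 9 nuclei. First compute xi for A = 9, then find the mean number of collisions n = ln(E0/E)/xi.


xi = 1 + (A-1)^2/(2A)*ln((A-1)/(A+1)) = 0.2066007 (for A = 9)
n = ln(E0/E) / xi
n = ln(1.05e6 / 0.217) / 0.2066007
n = ln(4.838710e+06) / 0.2066007 = 74.502

74.502


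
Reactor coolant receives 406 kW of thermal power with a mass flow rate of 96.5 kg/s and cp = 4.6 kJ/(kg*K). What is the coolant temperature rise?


dT = Q / (m_dot * cp)
dT = 406 / (96.5 * 4.6)
dT = 0.91462 C

0.91462


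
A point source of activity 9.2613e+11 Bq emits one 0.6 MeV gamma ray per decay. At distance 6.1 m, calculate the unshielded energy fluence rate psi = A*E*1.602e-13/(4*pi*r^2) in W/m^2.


psi = A * E * 1.602e-13 / (4*pi*r^2)
psi = 9.2613e+11 * 0.6 * 1.602e-13 / (4*pi*6.1^2)
psi = 1.9038e-04 W/m^2

1.9038e-04


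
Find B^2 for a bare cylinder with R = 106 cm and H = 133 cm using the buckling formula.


B^2 = (2.405/R)^2 + (pi/H)^2
B^2 = (2.405/106)^2 + (pi/133)^2
B^2 = 0.0010727 /cm^2

0.0010727


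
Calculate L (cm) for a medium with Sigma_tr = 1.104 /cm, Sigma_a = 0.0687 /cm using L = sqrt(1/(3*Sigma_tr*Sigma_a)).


D = 1 / (3 * Sigma_tr) = 1 / (3 * 1.104) = 0.3019324 cm
L = sqrt(D / Sigma_a)
L = sqrt(0.3019324 / 0.0687)
L = 2.0964 cm

2.0964


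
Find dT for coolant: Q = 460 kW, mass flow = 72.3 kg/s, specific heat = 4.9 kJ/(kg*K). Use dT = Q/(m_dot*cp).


dT = Q / (m_dot * cp)
dT = 460 / (72.3 * 4.9)
dT = 1.2984 C

1.2984


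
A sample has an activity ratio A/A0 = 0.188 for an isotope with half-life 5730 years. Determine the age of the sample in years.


lambda = ln(2) / t_half = ln(2) / 5730 = 1.209681e-04 /yr
t = -ln(A/A0) / lambda
t = -ln(0.188) / 1.209681e-04
t = 13816 yr

13816


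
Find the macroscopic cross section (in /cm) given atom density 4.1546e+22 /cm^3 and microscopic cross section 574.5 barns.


Sigma = N * sigma_barns * 1e-24
Sigma = 4.1546e+22 * 574.5 * 1e-24
Sigma = 23.868 /cm

23.868


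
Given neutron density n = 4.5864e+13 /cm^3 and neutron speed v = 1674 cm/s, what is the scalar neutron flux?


phi = n * v
phi = 4.5864e+13 * 1674
phi = 7.6776e+16 /cm^2/s

7.6776e+16


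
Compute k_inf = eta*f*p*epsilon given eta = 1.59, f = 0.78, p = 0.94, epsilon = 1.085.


k_inf = eta * f * p * epsilon
k_inf = 1.59 * 0.78 * 0.94 * 1.085
k_inf = 1.2649

1.2649


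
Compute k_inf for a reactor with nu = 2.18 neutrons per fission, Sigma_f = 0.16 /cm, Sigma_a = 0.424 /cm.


k_inf = nu * Sigma_f / Sigma_a
k_inf = 2.18 * 0.16 / 0.424
k_inf = 0.82264

0.82264


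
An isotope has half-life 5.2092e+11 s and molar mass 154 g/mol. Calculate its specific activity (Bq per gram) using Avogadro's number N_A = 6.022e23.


lambda = ln(2) / t_half = ln(2) / 5.2092e+11 = 1.330621e-12 /s
SA = lambda * N_A / M
SA = 1.330621e-12 * 6.022e23 / 154
SA = 5.2032e+09 Bq/g

5.2032e+09


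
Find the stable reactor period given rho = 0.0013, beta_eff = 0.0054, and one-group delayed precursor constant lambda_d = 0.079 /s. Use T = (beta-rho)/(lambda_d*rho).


T = (beta - rho) / (lambda_d * rho)
T = (0.0054 - 0.0013) / (0.079 * 0.0013)
T = 39.922 s

39.922


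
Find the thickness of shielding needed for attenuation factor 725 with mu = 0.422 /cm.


x = ln(factor) / mu
x = ln(725) / 0.422
x = 15.607 cm

15.607


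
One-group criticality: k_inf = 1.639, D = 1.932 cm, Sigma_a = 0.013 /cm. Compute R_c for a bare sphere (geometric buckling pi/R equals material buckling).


L^2 = D / Sigma_a = 1.932 / 0.013 = 148.6154 cm^2
B_m^2 = (k_inf - 1) / L^2 = (1.639 - 1) / 148.6154 = 0.004299689 /cm^2
For a bare sphere: B_g = pi/R, so R_c = pi / sqrt(B_m^2)
R_c = pi / sqrt(0.004299689) = 47.911 cm

47.911


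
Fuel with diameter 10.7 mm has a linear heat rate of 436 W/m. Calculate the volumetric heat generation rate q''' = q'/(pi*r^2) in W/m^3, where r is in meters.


r = D / 2 / 1000 = 10.7 / 2 / 1000 = 0.00535 m
q''' = q' / (pi * r^2)
q''' = 436 / (pi * 0.00535^2)
q''' = 4.8487e+06 W/m^3

4.8487e+06


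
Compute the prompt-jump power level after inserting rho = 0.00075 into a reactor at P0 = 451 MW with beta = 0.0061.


P1/P0 = beta / (beta - rho)
P1/P0 = 0.0061 / (0.0061 - 0.00075) = 1.140187
P1 = 451 * 1.140187 = 514.22 MW

514.22


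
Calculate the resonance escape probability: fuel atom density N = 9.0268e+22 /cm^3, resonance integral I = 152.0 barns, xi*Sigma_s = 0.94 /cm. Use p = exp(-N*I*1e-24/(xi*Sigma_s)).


p = exp(-N * I * 1e-24 / (xi*Sigma_s))
p = exp(-9.0268e+22 * 152.0 * 1e-24 / 0.94)
p = 4.5794e-07

4.5794e-07


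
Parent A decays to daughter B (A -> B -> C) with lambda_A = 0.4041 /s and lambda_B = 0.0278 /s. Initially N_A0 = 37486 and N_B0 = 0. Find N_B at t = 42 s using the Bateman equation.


N_B(t) = lambda_A * N_A0 / (lambda_B - lambda_A) * [exp(-lambda_A*t) - exp(-lambda_B*t)]
exp(-0.4041*42) = 4.256643e-08; exp(-0.0278*42) = 0.3111127
N_B = 0.4041 * 37486 / (0.0278 - 0.4041) * (4.256643e-08 - 0.3111127)
N_B = 12524

12524


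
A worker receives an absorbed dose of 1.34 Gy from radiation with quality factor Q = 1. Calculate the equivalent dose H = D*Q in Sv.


H = D * Q
H = 1.34 * 1
H = 1.3400 Sv

1.3400


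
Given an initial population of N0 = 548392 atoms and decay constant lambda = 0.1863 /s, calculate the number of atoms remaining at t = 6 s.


N = N0 * exp(-lambda * t)
N = 548392 * exp(-0.1863 * 6)
N = 179323

179323


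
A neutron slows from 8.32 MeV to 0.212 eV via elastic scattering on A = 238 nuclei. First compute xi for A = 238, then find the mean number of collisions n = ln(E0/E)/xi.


xi = 1 + (A-1)^2/(2A)*ln((A-1)/(A+1)) = 0.008379872 (for A = 238)
n = ln(E0/E) / xi
n = ln(8.32e6 / 0.212) / 0.008379872
n = ln(3.924528e+07) / 0.008379872 = 2086.6

2086.6


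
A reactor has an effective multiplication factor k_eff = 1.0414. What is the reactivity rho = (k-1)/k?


rho = (k_eff - 1) / k_eff
rho = (1.0414 - 1) / 1.0414
rho = 0.039754

0.039754


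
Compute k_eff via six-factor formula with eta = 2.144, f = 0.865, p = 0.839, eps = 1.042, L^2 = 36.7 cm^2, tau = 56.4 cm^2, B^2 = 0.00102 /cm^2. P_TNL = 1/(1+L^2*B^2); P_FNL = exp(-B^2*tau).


k_inf = eta*f*p*eps = 2.144*0.865*0.839*1.042 = 1.621327
P_TNL = 1/(1 + L^2*B^2) = 1/(1 + 36.7*0.00102) = 0.9639167
P_FNL = exp(-B^2*tau) = exp(-0.00102*56.4) = 0.9440955
k_eff = k_inf * P_TNL * P_FNL = 1.621327 * 0.9639167 * 0.9440955
k_eff = 1.4755

1.4755
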